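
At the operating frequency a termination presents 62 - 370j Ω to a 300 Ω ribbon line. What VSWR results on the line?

VSWR ≈ 12.3

Γ = (Z_L − Z_0)/(Z_L + Z_0) = (-238 − j370)/(362 − j370)
|Γ| = 440/518 = 0.85
VSWR = (1 + |Γ|)/(1 − |Γ|) = 1.85/0.15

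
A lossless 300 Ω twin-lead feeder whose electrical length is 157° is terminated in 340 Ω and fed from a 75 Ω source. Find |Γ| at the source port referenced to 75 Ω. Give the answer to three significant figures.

tan(βl) = -0.424
Z_in = Z_0·(Z_L + jZ_0·tanβl)/(Z_0 + jZ_L·tanβl) = 326 + j29.4 Ω
Γ_s = (Z_in − Z_s)/(Z_in + Z_s) = (251 + j29.4)/(401 + j29.4), |Γ_s| = 0.628

|Γ| ≈ 0.628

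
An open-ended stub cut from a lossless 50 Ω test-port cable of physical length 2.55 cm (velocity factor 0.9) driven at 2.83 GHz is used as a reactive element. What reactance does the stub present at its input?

X_in ≈ 5.45 Ω (inductive)

λ = v/f = 0.9·c / 2.83 GHz = 0.0954 m
βl = 2π·l/λ = 2π × 0.267 = 96.2°
tan(βl) = -9.18
For an open-ended stub, Z_in = −jZ_0·cot(βl) = −jZ_0/tan(βl)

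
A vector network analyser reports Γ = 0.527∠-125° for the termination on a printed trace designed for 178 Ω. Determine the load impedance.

Z_L ≈ 68.3 − j81.6 Ω

Z_L = Z_0·(1 + Γ)/(1 − Γ) = 178·(0.698 − j0.432)/(1.3 + j0.432)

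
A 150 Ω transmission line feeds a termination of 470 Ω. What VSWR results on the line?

For a purely resistive load, VSWR = R_L/Z_0 or Z_0/R_L (whichever > 1) = 470/150

VSWR ≈ 3.13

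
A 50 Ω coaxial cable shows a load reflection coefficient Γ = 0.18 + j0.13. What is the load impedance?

Z_L = Z_0·(1 + Γ)/(1 − Γ) = 50·(1.18 + j0.13)/(0.82 − j0.13)

Z_L ≈ 69 + j18.9 Ω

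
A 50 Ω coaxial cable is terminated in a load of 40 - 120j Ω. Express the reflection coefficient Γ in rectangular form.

Γ ≈ 0.6 − j0.533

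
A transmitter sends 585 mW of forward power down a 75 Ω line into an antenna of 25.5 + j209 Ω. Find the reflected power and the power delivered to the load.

|Γ| = |(-49.5 + j209)/(100.5 + j209)| = 0.926
|Γ|² = 0.858
P_refl = |Γ|²·P_inc = 502 mW, P_del = (1 − |Γ|²)·P_inc = 83.2 mW

P_reflected ≈ 502 mW; P_delivered ≈ 83.2 mW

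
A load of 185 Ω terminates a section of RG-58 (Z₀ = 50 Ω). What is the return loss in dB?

RL ≈ 4.81 dB

Γ = (185 − 50)/(185 + 50) = 0.574
RL = −20·log₁₀|Γ| = −20·log₁₀(0.574)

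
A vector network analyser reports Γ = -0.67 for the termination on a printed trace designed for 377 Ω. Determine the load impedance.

Z_L = Z_0·(1 + Γ)/(1 − Γ) = 377·(0.33)/(1.67)

Z_L ≈ 74.5 Ω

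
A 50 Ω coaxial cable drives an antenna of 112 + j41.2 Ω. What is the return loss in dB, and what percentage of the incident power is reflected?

RL ≈ 7.03 dB; 19.8% of incident power reflected

Γ = (62 + j41.2)/(162 + j41.2), |Γ| = 0.445
RL = −20·log₁₀(0.445) = 7.03 dB
P_refl/P_inc = |Γ|² = 0.198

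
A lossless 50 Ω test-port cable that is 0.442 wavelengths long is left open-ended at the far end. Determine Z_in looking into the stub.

Z_in ≈ +j131 Ω

βl = 2π × 0.442 = 159°
tan(βl) = -0.381
For an open-ended stub, Z_in = −jZ_0·cot(βl) = −jZ_0/tan(βl)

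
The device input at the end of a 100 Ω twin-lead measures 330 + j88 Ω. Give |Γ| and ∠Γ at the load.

Γ ≈ 0.561 ∠ 9.37°

Γ = (Z_L − Z_0)/(Z_L + Z_0) = (230 + j88)/(430 + j88)
|Γ| = 246/439 = 0.561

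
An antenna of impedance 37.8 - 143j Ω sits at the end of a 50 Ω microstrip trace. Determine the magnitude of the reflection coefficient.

|Γ| ≈ 0.855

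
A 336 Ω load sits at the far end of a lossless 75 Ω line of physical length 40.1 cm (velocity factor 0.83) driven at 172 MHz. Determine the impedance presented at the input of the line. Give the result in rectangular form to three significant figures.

λ = v/f = 0.83·c / 172 MHz = 1.45 m
βl = 2π·l/λ = 2π × 0.277 = 99.7°
tan(βl) = tan(99.7°) = -5.84
Z_in = Z_0·(Z_L + jZ_0·tanβl)/(Z_0 + jZ_L·tanβl)
     = 75·(336 − j438)/(75 − j1960)

Z_in ≈ 17.2 + j12.2 Ω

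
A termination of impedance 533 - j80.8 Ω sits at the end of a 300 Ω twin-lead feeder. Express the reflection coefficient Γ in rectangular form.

Γ ≈ 0.286 − j0.0692

Γ = (Z_L − Z_0)/(Z_L + Z_0) = (233 − j80.8)/(833 − j80.8)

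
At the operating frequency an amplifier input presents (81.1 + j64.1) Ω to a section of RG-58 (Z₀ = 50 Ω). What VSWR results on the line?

VSWR ≈ 2.91

Γ = (Z_L − Z_0)/(Z_L + Z_0) = (31.1 + j64.1)/(131.1 + j64.1)
|Γ| = 71.2/146 = 0.488
VSWR = (1 + |Γ|)/(1 − |Γ|) = 1.49/0.512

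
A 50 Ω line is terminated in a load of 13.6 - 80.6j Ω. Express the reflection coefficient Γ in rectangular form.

Γ ≈ 0.397 − j0.765

Γ = (Z_L − Z_0)/(Z_L + Z_0) = (-36.4 − j80.6)/(63.6 − j80.6)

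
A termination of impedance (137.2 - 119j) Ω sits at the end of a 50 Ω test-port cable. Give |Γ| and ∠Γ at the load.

Γ ≈ 0.665 ∠ -21.3°

Γ = (Z_L − Z_0)/(Z_L + Z_0) = (87.2 − j119)/(187.2 − j119)
|Γ| = 148/222 = 0.665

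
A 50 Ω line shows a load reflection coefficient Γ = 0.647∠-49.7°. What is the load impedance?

Z_L ≈ 50 − j84.8 Ω

Z_L = Z_0·(1 + Γ)/(1 − Γ) = 50·(1.42 − j0.493)/(0.582 + j0.493)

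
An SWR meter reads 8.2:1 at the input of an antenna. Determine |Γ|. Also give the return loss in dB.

|Γ| = (S − 1)/(S + 1) = (8.2 − 1)/(8.2 + 1) = 7.2/9.2
RL = −20·log₁₀|Γ| = −20·log₁₀(0.783)

|Γ| ≈ 0.783; return loss ≈ 2.13 dB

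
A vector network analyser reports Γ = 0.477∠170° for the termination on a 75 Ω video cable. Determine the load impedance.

Z_L = Z_0·(1 + Γ)/(1 − Γ) = 75·(0.53 + j0.0828)/(1.47 − j0.0828)

Z_L ≈ 26.7 + j5.73 Ω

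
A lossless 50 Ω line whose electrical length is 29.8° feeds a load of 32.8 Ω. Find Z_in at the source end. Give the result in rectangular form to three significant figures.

Z_in ≈ 38.2 + j14.3 Ω

tan(βl) = tan(29.8°) = 0.573
Z_in = Z_0·(Z_L + jZ_0·tanβl)/(Z_0 + jZ_L·tanβl)
     = 50·(32.8 + j28.6)/(50 + j18.8)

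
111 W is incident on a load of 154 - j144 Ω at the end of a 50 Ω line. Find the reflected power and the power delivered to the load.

P_reflected ≈ 56.2 W; P_delivered ≈ 54.8 W

|Γ| = |(104 − j144)/(204 − j144)| = 0.711
|Γ|² = 0.506
P_refl = |Γ|²·P_inc = 56.2 W, P_del = (1 − |Γ|²)·P_inc = 54.8 W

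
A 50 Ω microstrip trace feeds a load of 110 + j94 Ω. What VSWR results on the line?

VSWR ≈ 4.01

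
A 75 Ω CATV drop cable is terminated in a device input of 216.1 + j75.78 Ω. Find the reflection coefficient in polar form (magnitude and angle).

Γ = (Z_L − Z_0)/(Z_L + Z_0) = (141.1 + j75.78)/(291.1 + j75.78)
|Γ| = 160/301 = 0.532

Γ ≈ 0.532 ∠ 13.6°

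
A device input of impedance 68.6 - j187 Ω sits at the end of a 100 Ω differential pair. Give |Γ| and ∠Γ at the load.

Γ = (Z_L − Z_0)/(Z_L + Z_0) = (-31.4 − j187)/(168.6 − j187)
|Γ| = 190/252 = 0.753

Γ ≈ 0.753 ∠ -51.6°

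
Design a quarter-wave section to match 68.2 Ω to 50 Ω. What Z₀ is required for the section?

Z_qwt = √(Z_0·R_L) = √(50 × 68.2) = √3410

Z_qwt ≈ 58.4 Ω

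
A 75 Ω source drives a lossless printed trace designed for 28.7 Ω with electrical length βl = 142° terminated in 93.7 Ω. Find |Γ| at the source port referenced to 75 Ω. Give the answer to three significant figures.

|Γ| ≈ 0.624

tan(βl) = -0.781
Z_in = Z_0·(Z_L + jZ_0·tanβl)/(Z_0 + jZ_L·tanβl) = 20.1 + j28.9 Ω
Γ_s = (Z_in − Z_s)/(Z_in + Z_s) = (-54.9 + j28.9)/(95.1 + j28.9), |Γ_s| = 0.624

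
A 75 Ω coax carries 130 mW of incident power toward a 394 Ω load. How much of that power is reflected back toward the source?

P_reflected ≈ 60.1 mW

Γ = (394 − 75)/(394 + 75) = 0.68
|Γ|² = 0.463
P_refl = |Γ|²·P_inc = 60.1 mW, P_del = (1 − |Γ|²)·P_inc = 69.9 mW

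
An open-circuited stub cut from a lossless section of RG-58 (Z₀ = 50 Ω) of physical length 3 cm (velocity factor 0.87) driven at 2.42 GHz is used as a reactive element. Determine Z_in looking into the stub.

λ = v/f = 0.87·c / 2.42 GHz = 0.108 m
βl = 2π·l/λ = 2π × 0.278 = 100°
tan(βl) = -5.59
For an open-circuited stub, Z_in = −jZ_0·cot(βl) = −jZ_0/tan(βl)

Z_in ≈ +j8.94 Ω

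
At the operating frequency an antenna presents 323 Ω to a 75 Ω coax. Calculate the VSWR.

For a purely resistive load, VSWR = R_L/Z_0 or Z_0/R_L (whichever > 1) = 323/75

VSWR ≈ 4.31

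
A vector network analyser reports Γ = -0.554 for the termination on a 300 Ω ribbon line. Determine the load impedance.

Z_L ≈ 86.1 Ω

Z_L = Z_0·(1 + Γ)/(1 − Γ) = 300·(0.446)/(1.55)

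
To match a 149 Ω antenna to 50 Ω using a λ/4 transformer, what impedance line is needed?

Z_qwt = √(Z_0·R_L) = √(50 × 149) = √7450

Z_qwt ≈ 86.3 Ω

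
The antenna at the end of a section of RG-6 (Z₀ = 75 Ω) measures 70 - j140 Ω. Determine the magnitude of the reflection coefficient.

|Γ| ≈ 0.695

Γ = (Z_L − Z_0)/(Z_L + Z_0) = (-5 − j140)/(145 − j140)
|Γ| = 140/202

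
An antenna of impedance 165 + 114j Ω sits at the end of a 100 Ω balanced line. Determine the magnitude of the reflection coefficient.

Γ = (Z_L − Z_0)/(Z_L + Z_0) = (65 + j114)/(265 + j114)
|Γ| = 131/288

|Γ| ≈ 0.455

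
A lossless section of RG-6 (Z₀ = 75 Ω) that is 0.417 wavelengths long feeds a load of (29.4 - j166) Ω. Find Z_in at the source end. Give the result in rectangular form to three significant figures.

βl = 2π × 0.417 = 150°
tan(βl) = tan(150°) = -0.575
Z_in = Z_0·(Z_L + jZ_0·tanβl)/(Z_0 + jZ_L·tanβl)
     = 75·(29.4 − j209)/(-20.4 − j16.9)

Z_in ≈ 314 + j509 Ω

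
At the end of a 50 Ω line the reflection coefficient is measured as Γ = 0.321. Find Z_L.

Z_L = Z_0·(1 + Γ)/(1 − Γ) = 50·(1.32)/(0.679)

Z_L ≈ 97.3 Ω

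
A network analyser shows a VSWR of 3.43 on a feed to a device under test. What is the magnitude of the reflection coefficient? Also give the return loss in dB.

|Γ| = (S − 1)/(S + 1) = (3.43 − 1)/(3.43 + 1) = 2.43/4.43
RL = −20·log₁₀|Γ| = −20·log₁₀(0.549)

|Γ| ≈ 0.549; return loss ≈ 5.22 dB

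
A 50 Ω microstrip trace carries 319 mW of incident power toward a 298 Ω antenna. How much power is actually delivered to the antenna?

Γ = (298 − 50)/(298 + 50) = 0.713
|Γ|² = 0.508
P_refl = |Γ|²·P_inc = 162 mW, P_del = (1 − |Γ|²)·P_inc = 157 mW

P_delivered ≈ 157 mW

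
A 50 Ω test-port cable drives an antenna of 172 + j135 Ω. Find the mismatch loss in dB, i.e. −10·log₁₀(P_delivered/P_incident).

Γ = (122 + j135)/(222 + j135), |Γ| = 0.7
|Γ|² = 0.49, so P_del/P_inc = 1 − |Γ|² = 0.51
ML = −10·log₁₀(1 − |Γ|²)

mismatch loss ≈ 2.93 dB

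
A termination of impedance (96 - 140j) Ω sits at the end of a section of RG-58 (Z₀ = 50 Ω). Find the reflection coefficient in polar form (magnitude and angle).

Γ = (Z_L − Z_0)/(Z_L + Z_0) = (46 − j140)/(146 − j140)
|Γ| = 147/202 = 0.729

Γ ≈ 0.729 ∠ -28°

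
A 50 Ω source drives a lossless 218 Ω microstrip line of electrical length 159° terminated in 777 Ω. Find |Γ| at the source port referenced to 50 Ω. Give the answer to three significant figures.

tan(βl) = -0.384
Z_in = Z_0·(Z_L + jZ_0·tanβl)/(Z_0 + jZ_L·tanβl) = 310 + j341 Ω
Γ_s = (Z_in − Z_s)/(Z_in + Z_s) = (260 + j341)/(360 + j341), |Γ_s| = 0.865

|Γ| ≈ 0.865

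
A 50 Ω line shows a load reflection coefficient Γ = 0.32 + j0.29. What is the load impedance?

Z_L ≈ 74.4 + j53.1 Ω

Z_L = Z_0·(1 + Γ)/(1 − Γ) = 50·(1.32 + j0.29)/(0.68 − j0.29)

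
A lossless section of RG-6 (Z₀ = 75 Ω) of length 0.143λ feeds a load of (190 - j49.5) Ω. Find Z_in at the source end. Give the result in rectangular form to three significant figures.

Z_in ≈ 36.4 − j38.8 Ω

βl = 2π × 0.143 = 51.5°
tan(βl) = tan(51.5°) = 1.26
Z_in = Z_0·(Z_L + jZ_0·tanβl)/(Z_0 + jZ_L·tanβl)
     = 75·(190 + j44.7)/(137 + j239)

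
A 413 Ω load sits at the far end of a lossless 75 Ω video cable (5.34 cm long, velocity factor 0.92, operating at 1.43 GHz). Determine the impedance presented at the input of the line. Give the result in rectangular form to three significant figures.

λ = v/f = 0.92·c / 1.43 GHz = 0.193 m
βl = 2π·l/λ = 2π × 0.277 = 99.6°
tan(βl) = tan(99.6°) = -5.91
Z_in = Z_0·(Z_L + jZ_0·tanβl)/(Z_0 + jZ_L·tanβl)
     = 75·(413 − j443)/(75 − j2440)

Z_in ≈ 14 + j12.3 Ω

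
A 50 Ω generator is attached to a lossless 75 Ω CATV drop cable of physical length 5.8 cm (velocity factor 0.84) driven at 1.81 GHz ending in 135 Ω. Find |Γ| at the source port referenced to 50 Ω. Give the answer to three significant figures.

λ = v/f = 0.84·c / 1.81 GHz = 0.139 m
βl = 2π·l/λ = 2π × 0.417 = 150°
tan(βl) = -0.578
Z_in = Z_0·(Z_L + jZ_0·tanβl)/(Z_0 + jZ_L·tanβl) = 86.5 + j46.6 Ω
Γ_s = (Z_in − Z_s)/(Z_in + Z_s) = (36.5 + j46.6)/(136 + j46.6), |Γ_s| = 0.411

|Γ| ≈ 0.411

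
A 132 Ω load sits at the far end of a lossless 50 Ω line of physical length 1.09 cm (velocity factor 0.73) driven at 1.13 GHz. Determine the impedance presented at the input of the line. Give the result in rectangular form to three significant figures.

Z_in ≈ 77 − j56.5 Ω

λ = v/f = 0.73·c / 1.13 GHz = 0.194 m
βl = 2π·l/λ = 2π × 0.0562 = 20.2°
tan(βl) = tan(20.2°) = 0.369
Z_in = Z_0·(Z_L + jZ_0·tanβl)/(Z_0 + jZ_L·tanβl)
     = 50·(132 + j18.4)/(50 + j48.7)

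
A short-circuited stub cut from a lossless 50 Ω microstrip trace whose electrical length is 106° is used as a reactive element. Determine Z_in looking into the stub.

tan(βl) = -3.49
For a short-circuited stub, Z_in = jZ_0·tan(βl)

Z_in ≈ −j174 Ω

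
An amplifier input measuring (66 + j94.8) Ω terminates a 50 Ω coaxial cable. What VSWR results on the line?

Γ = (Z_L − Z_0)/(Z_L + Z_0) = (16 + j94.8)/(116 + j94.8)
|Γ| = 96.1/150 = 0.642
VSWR = (1 + |Γ|)/(1 − |Γ|) = 1.64/0.358

VSWR ≈ 4.58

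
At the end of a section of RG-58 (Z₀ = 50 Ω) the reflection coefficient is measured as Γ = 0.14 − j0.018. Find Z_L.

Z_L ≈ 66.2 − j2.43 Ω

Z_L = Z_0·(1 + Γ)/(1 − Γ) = 50·(1.14 − j0.018)/(0.86 + j0.018)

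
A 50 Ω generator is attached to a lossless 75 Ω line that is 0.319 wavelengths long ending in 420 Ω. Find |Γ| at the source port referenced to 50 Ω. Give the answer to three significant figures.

βl = 2π × 0.319 = 115°
tan(βl) = -2.16
Z_in = Z_0·(Z_L + jZ_0·tanβl)/(Z_0 + jZ_L·tanβl) = 16.2 + j33.4 Ω
Γ_s = (Z_in − Z_s)/(Z_in + Z_s) = (-33.8 + j33.4)/(66.2 + j33.4), |Γ_s| = 0.642

|Γ| ≈ 0.642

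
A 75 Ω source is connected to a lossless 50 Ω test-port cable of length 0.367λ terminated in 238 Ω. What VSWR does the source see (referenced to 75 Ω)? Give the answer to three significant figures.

VSWR ≈ 5.39

βl = 2π × 0.367 = 132°
tan(βl) = -1.11
Z_in = Z_0·(Z_L + jZ_0·tanβl)/(Z_0 + jZ_L·tanβl) = 18.4 + j41.7 Ω
Γ_s = (Z_in − Z_s)/(Z_in + Z_s) = (-56.6 + j41.7)/(93.4 + j41.7), |Γ_s| = 0.687
VSWR = (1 + |Γ_s|)/(1 − |Γ_s|)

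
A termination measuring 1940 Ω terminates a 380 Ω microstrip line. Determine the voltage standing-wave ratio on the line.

Γ = (1940 − 380)/(1940 + 380) = 0.672
VSWR = (1 + 0.672)/(1 − 0.672)

VSWR ≈ 5.11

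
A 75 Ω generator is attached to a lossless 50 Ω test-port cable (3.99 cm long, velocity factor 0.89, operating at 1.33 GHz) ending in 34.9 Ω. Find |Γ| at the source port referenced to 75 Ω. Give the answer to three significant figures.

|Γ| ≈ 0.125

λ = v/f = 0.89·c / 1.33 GHz = 0.201 m
βl = 2π·l/λ = 2π × 0.199 = 71.6°
tan(βl) = 3
Z_in = Z_0·(Z_L + jZ_0·tanβl)/(Z_0 + jZ_L·tanβl) = 64.8 + j14.3 Ω
Γ_s = (Z_in − Z_s)/(Z_in + Z_s) = (-10.2 + j14.3)/(140 + j14.3), |Γ_s| = 0.125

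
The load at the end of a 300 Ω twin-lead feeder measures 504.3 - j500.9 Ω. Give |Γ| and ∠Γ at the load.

Γ ≈ 0.571 ∠ -35.9°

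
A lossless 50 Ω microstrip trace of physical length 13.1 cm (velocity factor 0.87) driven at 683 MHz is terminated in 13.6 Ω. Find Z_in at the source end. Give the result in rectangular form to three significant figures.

Z_in ≈ 38.3 − j60 Ω

λ = v/f = 0.87·c / 683 MHz = 0.382 m
βl = 2π·l/λ = 2π × 0.343 = 123°
tan(βl) = tan(123°) = -1.52
Z_in = Z_0·(Z_L + jZ_0·tanβl)/(Z_0 + jZ_L·tanβl)
     = 50·(13.6 − j75.8)/(50 − j20.6)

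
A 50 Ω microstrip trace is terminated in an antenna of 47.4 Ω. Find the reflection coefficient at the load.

Γ = -0.0267

Γ = (Z_L − Z_0)/(Z_L + Z_0) = (47.4 − 50)/(47.4 + 50) = -2.6/97.4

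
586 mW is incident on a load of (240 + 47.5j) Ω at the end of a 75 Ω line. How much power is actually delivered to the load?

|Γ| = |(165 + j47.5)/(315 + j47.5)| = 0.539
|Γ|² = 0.291
P_refl = |Γ|²·P_inc = 170 mW, P_del = (1 − |Γ|²)·P_inc = 416 mW

P_delivered ≈ 416 mW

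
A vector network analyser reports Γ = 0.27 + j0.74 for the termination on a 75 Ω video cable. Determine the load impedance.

Z_L = Z_0·(1 + Γ)/(1 − Γ) = 75·(1.27 + j0.74)/(0.73 − j0.74)

Z_L ≈ 26.3 + j103 Ω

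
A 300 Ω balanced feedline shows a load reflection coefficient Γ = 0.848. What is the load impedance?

Z_L = Z_0·(1 + Γ)/(1 − Γ) = 300·(1.85)/(0.152)

Z_L ≈ 3650 Ω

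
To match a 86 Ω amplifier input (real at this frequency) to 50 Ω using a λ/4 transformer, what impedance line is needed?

Z_qwt = √(Z_0·R_L) = √(50 × 86) = √4300

Z_qwt ≈ 65.6 Ω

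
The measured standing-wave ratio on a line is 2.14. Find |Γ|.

|Γ| ≈ 0.363

|Γ| = (S − 1)/(S + 1) = (2.14 − 1)/(2.14 + 1) = 1.14/3.14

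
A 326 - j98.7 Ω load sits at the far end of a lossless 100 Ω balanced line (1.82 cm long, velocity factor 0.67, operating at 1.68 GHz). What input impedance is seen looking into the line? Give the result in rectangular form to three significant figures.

λ = v/f = 0.67·c / 1.68 GHz = 0.12 m
βl = 2π·l/λ = 2π × 0.152 = 54.8°
tan(βl) = tan(54.8°) = 1.42
Z_in = Z_0·(Z_L + jZ_0·tanβl)/(Z_0 + jZ_L·tanβl)
     = 100·(326 + j42.9)/(240 + j462)

Z_in ≈ 36.2 − j51.8 Ω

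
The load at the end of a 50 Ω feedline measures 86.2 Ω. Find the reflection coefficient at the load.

Γ = (Z_L − Z_0)/(Z_L + Z_0) = (86.2 − 50)/(86.2 + 50) = 36.2/136.2

Γ = 0.266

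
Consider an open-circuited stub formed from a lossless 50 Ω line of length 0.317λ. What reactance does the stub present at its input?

βl = 2π × 0.317 = 114°
tan(βl) = -2.23
For an open-circuited stub, Z_in = −jZ_0·cot(βl) = −jZ_0/tan(βl)

X_in ≈ 22.4 Ω (inductive)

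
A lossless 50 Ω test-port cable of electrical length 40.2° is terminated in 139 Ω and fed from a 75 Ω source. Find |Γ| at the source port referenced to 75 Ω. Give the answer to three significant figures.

|Γ| ≈ 0.485

tan(βl) = 0.845
Z_in = Z_0·(Z_L + jZ_0·tanβl)/(Z_0 + jZ_L·tanβl) = 36.5 − j43.6 Ω
Γ_s = (Z_in − Z_s)/(Z_in + Z_s) = (-38.5 − j43.6)/(112 − j43.6), |Γ_s| = 0.485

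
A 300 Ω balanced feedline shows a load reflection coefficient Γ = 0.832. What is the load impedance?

Z_L ≈ 3270 Ω

Z_L = Z_0·(1 + Γ)/(1 − Γ) = 300·(1.83)/(0.168)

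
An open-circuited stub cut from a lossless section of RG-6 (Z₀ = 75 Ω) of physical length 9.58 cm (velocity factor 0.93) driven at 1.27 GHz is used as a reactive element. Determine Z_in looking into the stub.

Z_in ≈ +j177 Ω

λ = v/f = 0.93·c / 1.27 GHz = 0.22 m
βl = 2π·l/λ = 2π × 0.436 = 157°
tan(βl) = -0.425
For an open-circuited stub, Z_in = −jZ_0·cot(βl) = −jZ_0/tan(βl)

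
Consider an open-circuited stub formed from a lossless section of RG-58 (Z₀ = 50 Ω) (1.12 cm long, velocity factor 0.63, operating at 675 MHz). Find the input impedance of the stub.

Z_in ≈ −j195 Ω

λ = v/f = 0.63·c / 675 MHz = 0.28 m
βl = 2π·l/λ = 2π × 0.04 = 14.4°
tan(βl) = 0.257
For an open-circuited stub, Z_in = −jZ_0·cot(βl) = −jZ_0/tan(βl)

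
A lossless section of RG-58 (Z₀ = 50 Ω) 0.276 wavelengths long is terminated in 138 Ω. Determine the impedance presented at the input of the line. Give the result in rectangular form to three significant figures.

βl = 2π × 0.276 = 99.4°
tan(βl) = tan(99.4°) = -6.07
Z_in = Z_0·(Z_L + jZ_0·tanβl)/(Z_0 + jZ_L·tanβl)
     = 50·(138 − j303)/(50 − j837)

Z_in ≈ 18.5 + j7.13 Ω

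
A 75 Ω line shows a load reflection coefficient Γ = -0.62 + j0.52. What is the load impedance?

Z_L ≈ 8.94 + j26.9 Ω

Z_L = Z_0·(1 + Γ)/(1 − Γ) = 75·(0.38 + j0.52)/(1.62 − j0.52)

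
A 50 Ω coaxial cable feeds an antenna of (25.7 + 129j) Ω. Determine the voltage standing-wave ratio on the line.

VSWR ≈ 15.3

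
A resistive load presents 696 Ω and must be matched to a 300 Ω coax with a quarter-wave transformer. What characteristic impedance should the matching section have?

Z_qwt = √(Z_0·R_L) = √(300 × 696) = √208800

Z_qwt ≈ 457 Ω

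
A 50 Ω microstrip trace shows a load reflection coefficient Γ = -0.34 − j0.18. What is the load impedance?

Z_L ≈ 23.3 − j9.85 Ω

Z_L = Z_0·(1 + Γ)/(1 − Γ) = 50·(0.66 − j0.18)/(1.34 + j0.18)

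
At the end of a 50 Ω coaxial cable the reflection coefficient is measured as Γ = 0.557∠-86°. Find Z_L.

Z_L ≈ 28 − j45.1 Ω

Z_L = Z_0·(1 + Γ)/(1 − Γ) = 50·(1.04 − j0.556)/(0.961 + j0.556)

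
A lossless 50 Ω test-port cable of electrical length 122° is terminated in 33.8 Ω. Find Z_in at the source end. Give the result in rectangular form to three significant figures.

tan(βl) = tan(122°) = -1.6
Z_in = Z_0·(Z_L + jZ_0·tanβl)/(Z_0 + jZ_L·tanβl)
     = 50·(33.8 − j80)/(50 − j54.1)

Z_in ≈ 55.5 − j20 Ω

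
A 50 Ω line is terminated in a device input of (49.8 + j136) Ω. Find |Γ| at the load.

|Γ| ≈ 0.806

Γ = (Z_L − Z_0)/(Z_L + Z_0) = (-0.2 + j136)/(99.8 + j136)
|Γ| = 136/169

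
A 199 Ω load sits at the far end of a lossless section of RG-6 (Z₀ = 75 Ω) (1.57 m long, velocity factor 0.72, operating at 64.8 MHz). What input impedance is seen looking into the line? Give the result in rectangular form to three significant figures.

λ = v/f = 0.72·c / 64.8 MHz = 3.33 m
βl = 2π·l/λ = 2π × 0.471 = 170°
tan(βl) = tan(170°) = -0.184
Z_in = Z_0·(Z_L + jZ_0·tanβl)/(Z_0 + jZ_L·tanβl)
     = 75·(199 − j13.8)/(75 − j36.7)

Z_in ≈ 166 + j67.4 Ω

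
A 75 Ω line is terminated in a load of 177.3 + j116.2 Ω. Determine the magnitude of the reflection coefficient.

|Γ| ≈ 0.557

Γ = (Z_L − Z_0)/(Z_L + Z_0) = (102.3 + j116.2)/(252.3 + j116.2)
|Γ| = 155/278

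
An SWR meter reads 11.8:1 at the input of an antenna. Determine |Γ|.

|Γ| = (S − 1)/(S + 1) = (11.8 − 1)/(11.8 + 1) = 10.8/12.8

|Γ| ≈ 0.844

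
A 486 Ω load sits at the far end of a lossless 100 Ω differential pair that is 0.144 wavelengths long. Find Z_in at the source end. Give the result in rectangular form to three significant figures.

Z_in ≈ 32.4 − j73.3 Ω

βl = 2π × 0.144 = 51.8°
tan(βl) = tan(51.8°) = 1.27
Z_in = Z_0·(Z_L + jZ_0·tanβl)/(Z_0 + jZ_L·tanβl)
     = 100·(486 + j127)/(100 + j618)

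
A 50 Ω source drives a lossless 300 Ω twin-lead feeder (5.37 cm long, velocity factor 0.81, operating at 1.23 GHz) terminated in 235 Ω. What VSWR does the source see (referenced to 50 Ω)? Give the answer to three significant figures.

λ = v/f = 0.81·c / 1.23 GHz = 0.198 m
βl = 2π·l/λ = 2π × 0.272 = 97.9°
tan(βl) = -7.25
Z_in = Z_0·(Z_L + jZ_0·tanβl)/(Z_0 + jZ_L·tanβl) = 379 − j25.3 Ω
Γ_s = (Z_in − Z_s)/(Z_in + Z_s) = (329 − j25.3)/(429 − j25.3), |Γ_s| = 0.768
VSWR = (1 + |Γ_s|)/(1 − |Γ_s|)

VSWR ≈ 7.6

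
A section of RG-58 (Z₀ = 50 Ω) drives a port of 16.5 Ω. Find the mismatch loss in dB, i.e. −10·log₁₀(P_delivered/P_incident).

mismatch loss ≈ 1.27 dB

Γ = (16.5 − 50)/(16.5 + 50) = -0.504
|Γ|² = 0.254, so P_del/P_inc = 1 − |Γ|² = 0.746
ML = −10·log₁₀(1 − |Γ|²)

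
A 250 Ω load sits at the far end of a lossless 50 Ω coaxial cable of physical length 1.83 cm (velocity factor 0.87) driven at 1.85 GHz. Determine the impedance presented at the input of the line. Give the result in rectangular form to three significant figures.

λ = v/f = 0.87·c / 1.85 GHz = 0.141 m
βl = 2π·l/λ = 2π × 0.13 = 46.7°
tan(βl) = tan(46.7°) = 1.06
Z_in = Z_0·(Z_L + jZ_0·tanβl)/(Z_0 + jZ_L·tanβl)
     = 50·(250 + j53.1)/(50 + j265)

Z_in ≈ 18.2 − j43.7 Ω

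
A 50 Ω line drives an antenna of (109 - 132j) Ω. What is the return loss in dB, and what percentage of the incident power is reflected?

Γ = (59 − j132)/(159 − j132), |Γ| = 0.7
RL = −20·log₁₀(0.7) = 3.1 dB
P_refl/P_inc = |Γ|² = 0.49

RL ≈ 3.1 dB; 49% of incident power reflected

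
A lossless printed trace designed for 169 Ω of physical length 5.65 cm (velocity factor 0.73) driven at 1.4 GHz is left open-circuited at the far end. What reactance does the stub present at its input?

X_in ≈ 142 Ω (inductive)

λ = v/f = 0.73·c / 1.4 GHz = 0.156 m
βl = 2π·l/λ = 2π × 0.361 = 130°
tan(βl) = -1.19
For an open-circuited stub, Z_in = −jZ_0·cot(βl) = −jZ_0/tan(βl)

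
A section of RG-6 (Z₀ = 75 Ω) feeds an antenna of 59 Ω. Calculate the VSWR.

Γ = (59 − 75)/(59 + 75) = -0.119
VSWR = (1 + 0.119)/(1 − 0.119)

VSWR ≈ 1.27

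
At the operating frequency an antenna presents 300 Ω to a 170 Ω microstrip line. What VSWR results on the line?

VSWR ≈ 1.76

For a purely resistive load, VSWR = R_L/Z_0 or Z_0/R_L (whichever > 1) = 300/170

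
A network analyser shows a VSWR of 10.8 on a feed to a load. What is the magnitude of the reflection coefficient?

|Γ| = (S − 1)/(S + 1) = (10.8 − 1)/(10.8 + 1) = 9.8/11.8

|Γ| ≈ 0.831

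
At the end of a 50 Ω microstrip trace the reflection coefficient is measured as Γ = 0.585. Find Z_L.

Z_L = Z_0·(1 + Γ)/(1 − Γ) = 50·(1.58)/(0.415)

Z_L ≈ 191 Ω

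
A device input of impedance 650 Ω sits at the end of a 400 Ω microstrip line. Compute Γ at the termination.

Γ = (Z_L − Z_0)/(Z_L + Z_0) = (650 − 400)/(650 + 400) = 250/1050

Γ = 0.238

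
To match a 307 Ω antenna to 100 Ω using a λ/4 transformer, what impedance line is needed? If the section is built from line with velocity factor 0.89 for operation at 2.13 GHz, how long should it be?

Z_qwt = √(Z_0·R_L) = √(100 × 307) = √30700
λ = 0.89·c/f = 0.125 m, so l = λ/4 = 0.0313 m

Z_qwt ≈ 175 Ω; length ≈ 3.13 cm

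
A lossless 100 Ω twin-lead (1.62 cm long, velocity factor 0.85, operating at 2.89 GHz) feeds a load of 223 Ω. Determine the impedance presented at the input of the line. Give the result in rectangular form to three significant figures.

λ = v/f = 0.85·c / 2.89 GHz = 0.0882 m
βl = 2π·l/λ = 2π × 0.184 = 66.1°
tan(βl) = tan(66.1°) = 2.26
Z_in = Z_0·(Z_L + jZ_0·tanβl)/(Z_0 + jZ_L·tanβl)
     = 100·(223 + j226)/(100 + j503)

Z_in ≈ 51.6 − j34.1 Ω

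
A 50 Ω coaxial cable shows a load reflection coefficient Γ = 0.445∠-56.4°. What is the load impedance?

Z_L ≈ 56.8 − j52.5 Ω

Z_L = Z_0·(1 + Γ)/(1 − Γ) = 50·(1.25 − j0.371)/(0.754 + j0.371)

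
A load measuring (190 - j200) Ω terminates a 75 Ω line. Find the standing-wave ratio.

Γ = (Z_L − Z_0)/(Z_L + Z_0) = (115 − j200)/(265 − j200)
|Γ| = 231/332 = 0.695
VSWR = (1 + |Γ|)/(1 − |Γ|) = 1.69/0.305

VSWR ≈ 5.56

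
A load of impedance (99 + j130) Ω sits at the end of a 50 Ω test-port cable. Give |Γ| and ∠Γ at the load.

Γ = (Z_L − Z_0)/(Z_L + Z_0) = (49 + j130)/(149 + j130)
|Γ| = 139/198 = 0.703

Γ ≈ 0.703 ∠ 28.2°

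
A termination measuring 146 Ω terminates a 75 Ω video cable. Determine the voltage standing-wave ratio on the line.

Γ = (146 − 75)/(146 + 75) = 0.321
VSWR = (1 + 0.321)/(1 − 0.321)

VSWR ≈ 1.95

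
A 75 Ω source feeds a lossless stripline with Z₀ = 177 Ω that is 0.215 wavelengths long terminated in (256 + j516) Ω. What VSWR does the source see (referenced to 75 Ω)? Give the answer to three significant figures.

βl = 2π × 0.215 = 77.4°
tan(βl) = 4.47
Z_in = Z_0·(Z_L + jZ_0·tanβl)/(Z_0 + jZ_L·tanβl) = 28.8 − j93.1 Ω
Γ_s = (Z_in − Z_s)/(Z_in + Z_s) = (-46.2 − j93.1)/(104 − j93.1), |Γ_s| = 0.746
VSWR = (1 + |Γ_s|)/(1 − |Γ_s|)

VSWR ≈ 6.86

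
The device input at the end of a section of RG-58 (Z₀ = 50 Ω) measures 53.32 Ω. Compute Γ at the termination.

Γ = 0.0321

Γ = (Z_L − Z_0)/(Z_L + Z_0) = (53.32 − 50)/(53.32 + 50) = 3.32/103.3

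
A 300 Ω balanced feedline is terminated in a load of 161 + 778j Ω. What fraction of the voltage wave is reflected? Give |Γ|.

Γ = (Z_L − Z_0)/(Z_L + Z_0) = (-139 + j778)/(461 + j778)
|Γ| = 790/904

|Γ| ≈ 0.874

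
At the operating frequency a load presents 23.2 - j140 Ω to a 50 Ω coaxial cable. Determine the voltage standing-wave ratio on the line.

VSWR ≈ 19.5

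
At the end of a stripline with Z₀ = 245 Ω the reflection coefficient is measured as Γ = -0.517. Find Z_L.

Z_L = Z_0·(1 + Γ)/(1 − Γ) = 245·(0.483)/(1.52)

Z_L ≈ 78 Ω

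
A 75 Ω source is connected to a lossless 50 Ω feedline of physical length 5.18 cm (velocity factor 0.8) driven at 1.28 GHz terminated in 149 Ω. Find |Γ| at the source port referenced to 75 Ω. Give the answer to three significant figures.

λ = v/f = 0.8·c / 1.28 GHz = 0.188 m
βl = 2π·l/λ = 2π × 0.276 = 99.5°
tan(βl) = -6
Z_in = Z_0·(Z_L + jZ_0·tanβl)/(Z_0 + jZ_L·tanβl) = 17.2 + j7.37 Ω
Γ_s = (Z_in − Z_s)/(Z_in + Z_s) = (-57.8 + j7.37)/(92.2 + j7.37), |Γ_s| = 0.63

|Γ| ≈ 0.63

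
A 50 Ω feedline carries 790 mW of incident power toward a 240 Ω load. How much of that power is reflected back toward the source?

Γ = (240 − 50)/(240 + 50) = 0.655
|Γ|² = 0.429
P_refl = |Γ|²·P_inc = 339 mW, P_del = (1 − |Γ|²)·P_inc = 451 mW

P_reflected ≈ 339 mW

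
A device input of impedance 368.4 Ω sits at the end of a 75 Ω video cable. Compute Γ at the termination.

Γ = 0.662

Γ = (Z_L − Z_0)/(Z_L + Z_0) = (368.4 − 75)/(368.4 + 75) = 293.4/443.4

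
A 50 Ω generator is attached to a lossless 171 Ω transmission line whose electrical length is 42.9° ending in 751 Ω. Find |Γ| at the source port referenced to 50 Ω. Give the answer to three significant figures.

|Γ| ≈ 0.799

tan(βl) = 0.929
Z_in = Z_0·(Z_L + jZ_0·tanβl)/(Z_0 + jZ_L·tanβl) = 79.3 − j165 Ω
Γ_s = (Z_in − Z_s)/(Z_in + Z_s) = (29.3 − j165)/(129 − j165), |Γ_s| = 0.799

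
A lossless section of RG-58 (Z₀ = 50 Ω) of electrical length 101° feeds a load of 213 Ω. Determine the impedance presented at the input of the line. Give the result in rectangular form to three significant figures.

tan(βl) = tan(101°) = -5.14
Z_in = Z_0·(Z_L + jZ_0·tanβl)/(Z_0 + jZ_L·tanβl)
     = 50·(213 − j257)/(50 − j1100)

Z_in ≈ 12.2 + j9.16 Ω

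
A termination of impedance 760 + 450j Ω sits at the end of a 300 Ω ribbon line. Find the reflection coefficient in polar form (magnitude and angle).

Γ = (Z_L − Z_0)/(Z_L + Z_0) = (460 + j450)/(1060 + j450)
|Γ| = 644/1150 = 0.559

Γ ≈ 0.559 ∠ 21.4°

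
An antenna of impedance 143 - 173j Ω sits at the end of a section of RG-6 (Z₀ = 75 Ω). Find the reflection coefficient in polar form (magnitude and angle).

Γ ≈ 0.668 ∠ -30.1°

Γ = (Z_L − Z_0)/(Z_L + Z_0) = (68 − j173)/(218 − j173)
|Γ| = 186/278 = 0.668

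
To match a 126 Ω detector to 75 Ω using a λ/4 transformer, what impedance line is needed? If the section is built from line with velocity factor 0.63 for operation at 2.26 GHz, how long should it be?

Z_qwt ≈ 97.2 Ω; length ≈ 2.09 cm

Z_qwt = √(Z_0·R_L) = √(75 × 126) = √9450
λ = 0.63·c/f = 0.0836 m, so l = λ/4 = 0.0209 m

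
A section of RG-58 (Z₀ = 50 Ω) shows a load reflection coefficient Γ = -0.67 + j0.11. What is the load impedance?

Z_L = Z_0·(1 + Γ)/(1 − Γ) = 50·(0.33 + j0.11)/(1.67 − j0.11)

Z_L ≈ 9.62 + j3.93 Ω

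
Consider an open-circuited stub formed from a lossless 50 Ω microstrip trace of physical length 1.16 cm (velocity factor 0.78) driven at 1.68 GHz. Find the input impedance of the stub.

λ = v/f = 0.78·c / 1.68 GHz = 0.139 m
βl = 2π·l/λ = 2π × 0.0833 = 30°
tan(βl) = 0.577
For an open-circuited stub, Z_in = −jZ_0·cot(βl) = −jZ_0/tan(βl)

Z_in ≈ −j86.7 Ω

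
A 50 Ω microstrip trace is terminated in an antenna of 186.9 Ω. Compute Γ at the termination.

Γ = 0.578

Γ = (Z_L − Z_0)/(Z_L + Z_0) = (186.9 − 50)/(186.9 + 50) = 136.9/236.9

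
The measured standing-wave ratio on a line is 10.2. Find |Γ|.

|Γ| = (S − 1)/(S + 1) = (10.2 − 1)/(10.2 + 1) = 9.2/11.2

|Γ| ≈ 0.821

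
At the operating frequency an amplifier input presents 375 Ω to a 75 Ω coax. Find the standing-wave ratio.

Γ = (375 − 75)/(375 + 75) = 0.667
VSWR = (1 + 0.667)/(1 − 0.667)

VSWR ≈ 5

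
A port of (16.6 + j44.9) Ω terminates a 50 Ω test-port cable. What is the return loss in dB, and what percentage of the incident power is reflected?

RL ≈ 3.14 dB; 48.5% of incident power reflected

Γ = (-33.4 + j44.9)/(66.6 + j44.9), |Γ| = 0.697
RL = −20·log₁₀(0.697) = 3.14 dB
P_refl/P_inc = |Γ|² = 0.485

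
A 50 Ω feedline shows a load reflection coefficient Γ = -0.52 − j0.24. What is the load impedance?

Z_L ≈ 14.2 − j10.1 Ω

Z_L = Z_0·(1 + Γ)/(1 − Γ) = 50·(0.48 − j0.24)/(1.52 + j0.24)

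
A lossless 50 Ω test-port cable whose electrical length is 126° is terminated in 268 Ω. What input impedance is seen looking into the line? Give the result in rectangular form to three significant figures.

tan(βl) = tan(126°) = -1.38
Z_in = Z_0·(Z_L + jZ_0·tanβl)/(Z_0 + jZ_L·tanβl)
     = 50·(268 − j68.8)/(50 − j369)

Z_in ≈ 14 + j34.4 Ω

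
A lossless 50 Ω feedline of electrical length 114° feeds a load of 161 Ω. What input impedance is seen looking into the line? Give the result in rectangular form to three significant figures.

Z_in ≈ 18.3 + j19.7 Ω

tan(βl) = tan(114°) = -2.25
Z_in = Z_0·(Z_L + jZ_0·tanβl)/(Z_0 + jZ_L·tanβl)
     = 50·(161 − j112)/(50 − j362)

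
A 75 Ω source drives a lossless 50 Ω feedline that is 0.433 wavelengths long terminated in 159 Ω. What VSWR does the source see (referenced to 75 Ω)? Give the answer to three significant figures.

βl = 2π × 0.433 = 156°
tan(βl) = -0.448
Z_in = Z_0·(Z_L + jZ_0·tanβl)/(Z_0 + jZ_L·tanβl) = 63.1 + j67.4 Ω
Γ_s = (Z_in − Z_s)/(Z_in + Z_s) = (-11.9 + j67.4)/(138 + j67.4), |Γ_s| = 0.446
VSWR = (1 + |Γ_s|)/(1 − |Γ_s|)

VSWR ≈ 2.61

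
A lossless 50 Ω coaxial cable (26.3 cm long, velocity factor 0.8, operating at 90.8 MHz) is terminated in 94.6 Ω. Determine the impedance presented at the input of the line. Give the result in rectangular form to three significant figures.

λ = v/f = 0.8·c / 90.8 MHz = 2.64 m
βl = 2π·l/λ = 2π × 0.0995 = 35.8°
tan(βl) = tan(35.8°) = 0.722
Z_in = Z_0·(Z_L + jZ_0·tanβl)/(Z_0 + jZ_L·tanβl)
     = 50·(94.6 + j36.1)/(50 + j68.3)

Z_in ≈ 50.2 − j32.5 Ω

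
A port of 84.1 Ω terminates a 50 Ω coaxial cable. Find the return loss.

Γ = (84.1 − 50)/(84.1 + 50) = 0.254
RL = −20·log₁₀|Γ| = −20·log₁₀(0.254)

RL ≈ 11.9 dB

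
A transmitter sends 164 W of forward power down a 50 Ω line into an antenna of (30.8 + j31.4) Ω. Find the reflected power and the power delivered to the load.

|Γ| = |(-19.2 + j31.4)/(80.8 + j31.4)| = 0.425
|Γ|² = 0.18
P_refl = |Γ|²·P_inc = 29.6 W, P_del = (1 − |Γ|²)·P_inc = 134 W

P_reflected ≈ 29.6 W; P_delivered ≈ 134 W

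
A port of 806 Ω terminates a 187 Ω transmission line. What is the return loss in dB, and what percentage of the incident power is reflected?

RL ≈ 4.11 dB; 38.9% of incident power reflected

Γ = (806 − 187)/(806 + 187) = 0.623
RL = −20·log₁₀(0.623) = 4.11 dB
P_refl/P_inc = |Γ|² = 0.389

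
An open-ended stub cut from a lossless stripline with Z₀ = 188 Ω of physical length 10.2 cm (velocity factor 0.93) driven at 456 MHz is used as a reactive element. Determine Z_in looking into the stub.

λ = v/f = 0.93·c / 456 MHz = 0.612 m
βl = 2π·l/λ = 2π × 0.167 = 60°
tan(βl) = 1.73
For an open-ended stub, Z_in = −jZ_0·cot(βl) = −jZ_0/tan(βl)

Z_in ≈ −j108 Ω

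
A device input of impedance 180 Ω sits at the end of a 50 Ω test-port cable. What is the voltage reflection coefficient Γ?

Γ = 0.565

Γ = (Z_L − Z_0)/(Z_L + Z_0) = (180 − 50)/(180 + 50) = 130/230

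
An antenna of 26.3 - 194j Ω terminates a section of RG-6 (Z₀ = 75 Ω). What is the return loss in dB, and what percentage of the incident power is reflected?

Γ = (-48.7 − j194)/(101.3 − j194), |Γ| = 0.914
RL = −20·log₁₀(0.914) = 0.782 dB
P_refl/P_inc = |Γ|² = 0.835

RL ≈ 0.782 dB; 83.5% of incident power reflected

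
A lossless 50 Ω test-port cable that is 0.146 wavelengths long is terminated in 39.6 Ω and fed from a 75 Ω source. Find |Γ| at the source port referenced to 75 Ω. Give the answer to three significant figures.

|Γ| ≈ 0.205

βl = 2π × 0.146 = 52.6°
tan(βl) = 1.31
Z_in = Z_0·(Z_L + jZ_0·tanβl)/(Z_0 + jZ_L·tanβl) = 51.8 + j11.8 Ω
Γ_s = (Z_in − Z_s)/(Z_in + Z_s) = (-23.2 + j11.8)/(127 + j11.8), |Γ_s| = 0.205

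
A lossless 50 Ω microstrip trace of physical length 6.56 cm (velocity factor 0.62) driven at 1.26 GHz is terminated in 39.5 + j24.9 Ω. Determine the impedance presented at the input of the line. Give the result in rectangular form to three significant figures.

λ = v/f = 0.62·c / 1.26 GHz = 0.148 m
βl = 2π·l/λ = 2π × 0.444 = 160°
tan(βl) = tan(160°) = -0.364
Z_in = Z_0·(Z_L + jZ_0·tanβl)/(Z_0 + jZ_L·tanβl)
     = 50·(39.5 + j6.68)/(59.1 − j14.4)

Z_in ≈ 30.3 + j13 Ω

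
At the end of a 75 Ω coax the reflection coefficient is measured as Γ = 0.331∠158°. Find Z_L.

Z_L = Z_0·(1 + Γ)/(1 − Γ) = 75·(0.693 + j0.124)/(1.31 − j0.124)

Z_L ≈ 38.8 + j10.8 Ω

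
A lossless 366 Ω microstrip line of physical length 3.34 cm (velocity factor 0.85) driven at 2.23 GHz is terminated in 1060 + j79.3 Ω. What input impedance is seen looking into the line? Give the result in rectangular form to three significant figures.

Z_in ≈ 132 + j76.9 Ω

λ = v/f = 0.85·c / 2.23 GHz = 0.114 m
βl = 2π·l/λ = 2π × 0.292 = 105°
tan(βl) = tan(105°) = -3.69
Z_in = Z_0·(Z_L + jZ_0·tanβl)/(Z_0 + jZ_L·tanβl)
     = 366·(1060 − j1270)/(659 − j3910)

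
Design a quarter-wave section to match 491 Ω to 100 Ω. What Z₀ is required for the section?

Z_qwt ≈ 222 Ω

Z_qwt = √(Z_0·R_L) = √(100 × 491) = √49100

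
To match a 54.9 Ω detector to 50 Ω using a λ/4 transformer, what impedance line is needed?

Z_qwt ≈ 52.4 Ω

Z_qwt = √(Z_0·R_L) = √(50 × 54.9) = √2745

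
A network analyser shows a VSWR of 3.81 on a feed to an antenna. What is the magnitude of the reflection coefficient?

|Γ| = (S − 1)/(S + 1) = (3.81 − 1)/(3.81 + 1) = 2.81/4.81

|Γ| ≈ 0.584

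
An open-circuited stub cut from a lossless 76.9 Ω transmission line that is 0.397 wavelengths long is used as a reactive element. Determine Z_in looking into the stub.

Z_in ≈ +j102 Ω

βl = 2π × 0.397 = 143°
tan(βl) = -0.756
For an open-circuited stub, Z_in = −jZ_0·cot(βl) = −jZ_0/tan(βl)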